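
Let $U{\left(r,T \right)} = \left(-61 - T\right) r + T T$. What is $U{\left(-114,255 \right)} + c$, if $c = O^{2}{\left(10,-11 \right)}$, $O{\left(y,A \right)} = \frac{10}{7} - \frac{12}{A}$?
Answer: $\frac{599157157}{5929} \approx 1.0106 \cdot 10^{5}$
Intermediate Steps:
$O{\left(y,A \right)} = \frac{10}{7} - \frac{12}{A}$ ($O{\left(y,A \right)} = 10 \cdot \frac{1}{7} - \frac{12}{A} = \frac{10}{7} - \frac{12}{A}$)
$U{\left(r,T \right)} = T^{2} + r \left(-61 - T\right)$ ($U{\left(r,T \right)} = r \left(-61 - T\right) + T^{2} = T^{2} + r \left(-61 - T\right)$)
$c = \frac{37636}{5929}$ ($c = \left(\frac{10}{7} - \frac{12}{-11}\right)^{2} = \left(\frac{10}{7} - - \frac{12}{11}\right)^{2} = \left(\frac{10}{7} + \frac{12}{11}\right)^{2} = \left(\frac{194}{77}\right)^{2} = \frac{37636}{5929} \approx 6.3478$)
$U{\left(-114,255 \right)} + c = \left(255^{2} - -6954 - 255 \left(-114\right)\right) + \frac{37636}{5929} = \left(65025 + 6954 + 29070\right) + \frac{37636}{5929} = 101049 + \frac{37636}{5929} = \frac{599157157}{5929}$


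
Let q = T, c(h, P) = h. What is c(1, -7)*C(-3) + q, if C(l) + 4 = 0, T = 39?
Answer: 35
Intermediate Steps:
q = 39
C(l) = -4 (C(l) = -4 + 0 = -4)
c(1, -7)*C(-3) + q = 1*(-4) + 39 = -4 + 39 = 35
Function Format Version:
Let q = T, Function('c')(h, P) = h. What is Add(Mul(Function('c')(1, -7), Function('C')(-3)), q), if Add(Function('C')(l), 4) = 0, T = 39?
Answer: 35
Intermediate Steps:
q = 39
Function('C')(l) = -4 (Function('C')(l) = Add(-4, 0) = -4)
Add(Mul(Function('c')(1, -7), Function('C')(-3)), q) = Add(Mul(1, -4), 39) = Add(-4, 39) = 35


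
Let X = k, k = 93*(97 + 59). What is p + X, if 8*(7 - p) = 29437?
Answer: 86683/8 ≈ 10835.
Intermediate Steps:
p = -29381/8 (p = 7 - ⅛*29437 = 7 - 29437/8 = -29381/8 ≈ -3672.6)
k = 14508 (k = 93*156 = 14508)
X = 14508
p + X = -29381/8 + 14508 = 86683/8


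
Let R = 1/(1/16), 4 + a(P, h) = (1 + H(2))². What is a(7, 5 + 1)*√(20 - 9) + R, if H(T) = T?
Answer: 16 + 5*√11 ≈ 32.583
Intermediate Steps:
a(P, h) = 5 (a(P, h) = -4 + (1 + 2)² = -4 + 3² = -4 + 9 = 5)
R = 16 (R = 1/(1/16) = 16)
a(7, 5 + 1)*√(20 - 9) + R = 5*√(20 - 9) + 16 = 5*√11 + 16 = 16 + 5*√11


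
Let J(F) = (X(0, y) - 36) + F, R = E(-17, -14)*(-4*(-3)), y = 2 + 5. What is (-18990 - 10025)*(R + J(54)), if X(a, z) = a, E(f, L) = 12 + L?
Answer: 174090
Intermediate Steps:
y = 7
R = -24 (R = (12 - 14)*(-4*(-3)) = -2*12 = -24)
J(F) = -36 + F (J(F) = (0 - 36) + F = -36 + F)
(-18990 - 10025)*(R + J(54)) = (-18990 - 10025)*(-24 + (-36 + 54)) = -29015*(-24 + 18) = -29015*(-6) = 174090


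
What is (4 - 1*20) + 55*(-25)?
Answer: -1391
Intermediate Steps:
(4 - 1*20) + 55*(-25) = (4 - 20) - 1375 = -16 - 1375 = -1391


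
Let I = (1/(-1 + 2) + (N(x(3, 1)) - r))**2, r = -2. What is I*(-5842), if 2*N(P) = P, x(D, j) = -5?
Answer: -2921/2 ≈ -1460.5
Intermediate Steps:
N(P) = P/2
I = 1/4 (I = (1/(-1 + 2) + ((1/2)*(-5) - 1*(-2)))**2 = (1/1 + (-5/2 + 2))**2 = (1 - 1/2)**2 = (1/2)**2 = 1/4 ≈ 0.25000)
I*(-5842) = (1/4)*(-5842) = -2921/2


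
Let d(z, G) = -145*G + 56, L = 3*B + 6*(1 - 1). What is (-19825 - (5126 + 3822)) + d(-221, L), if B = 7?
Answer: -31762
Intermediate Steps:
L = 21 (L = 3*7 + 6*(1 - 1) = 21 + 6*0 = 21 + 0 = 21)
d(z, G) = 56 - 145*G
(-19825 - (5126 + 3822)) + d(-221, L) = (-19825 - (5126 + 3822)) + (56 - 145*21) = (-19825 - 1*8948) + (56 - 3045) = (-19825 - 8948) - 2989 = -28773 - 2989 = -31762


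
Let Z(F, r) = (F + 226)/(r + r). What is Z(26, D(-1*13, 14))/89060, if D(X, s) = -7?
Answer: -9/44530 ≈ -0.00020211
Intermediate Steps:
Z(F, r) = (226 + F)/(2*r) (Z(F, r) = (226 + F)/((2*r)) = (226 + F)*(1/(2*r)) = (226 + F)/(2*r))
Z(26, D(-1*13, 14))/89060 = ((½)*(226 + 26)/(-7))/89060 = ((½)*(-⅐)*252)*(1/89060) = -18*1/89060 = -9/44530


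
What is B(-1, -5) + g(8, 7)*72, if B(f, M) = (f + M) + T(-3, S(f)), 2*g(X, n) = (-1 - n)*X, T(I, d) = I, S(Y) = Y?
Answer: -2313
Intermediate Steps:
g(X, n) = X*(-1 - n)/2 (g(X, n) = ((-1 - n)*X)/2 = (X*(-1 - n))/2 = X*(-1 - n)/2)
B(f, M) = -3 + M + f (B(f, M) = (f + M) - 3 = (M + f) - 3 = -3 + M + f)
B(-1, -5) + g(8, 7)*72 = (-3 - 5 - 1) - ½*8*(1 + 7)*72 = -9 - ½*8*8*72 = -9 - 32*72 = -9 - 2304 = -2313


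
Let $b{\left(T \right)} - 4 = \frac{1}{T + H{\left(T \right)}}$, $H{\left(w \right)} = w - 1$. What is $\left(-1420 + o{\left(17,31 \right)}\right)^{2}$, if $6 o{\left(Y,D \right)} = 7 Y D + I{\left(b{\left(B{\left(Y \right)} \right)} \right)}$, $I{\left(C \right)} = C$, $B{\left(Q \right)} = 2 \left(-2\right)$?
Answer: $\frac{471845284}{729} \approx 6.4725 \cdot 10^{5}$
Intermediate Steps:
$H{\left(w \right)} = -1 + w$
$B{\left(Q \right)} = -4$
$b{\left(T \right)} = 4 + \frac{1}{-1 + 2 T}$ ($b{\left(T \right)} = 4 + \frac{1}{T + \left(-1 + T\right)} = 4 + \frac{1}{-1 + 2 T}$)
$o{\left(Y,D \right)} = \frac{35}{54} + \frac{7 D Y}{6}$ ($o{\left(Y,D \right)} = \frac{7 Y D + \frac{-3 + 8 \left(-4\right)}{-1 + 2 \left(-4\right)}}{6} = \frac{7 D Y + \frac{-3 - 32}{-1 - 8}}{6} = \frac{7 D Y + \frac{1}{-9} \left(-35\right)}{6} = \frac{7 D Y - - \frac{35}{9}}{6} = \frac{7 D Y + \frac{35}{9}}{6} = \frac{\frac{35}{9} + 7 D Y}{6} = \frac{35}{54} + \frac{7 D Y}{6}$)
$\left(-1420 + o{\left(17,31 \right)}\right)^{2} = \left(-1420 + \left(\frac{35}{54} + \frac{7}{6} \cdot 31 \cdot 17\right)\right)^{2} = \left(-1420 + \left(\frac{35}{54} + \frac{3689}{6}\right)\right)^{2} = \left(-1420 + \frac{16618}{27}\right)^{2} = \left(- \frac{21722}{27}\right)^{2} = \frac{471845284}{729}$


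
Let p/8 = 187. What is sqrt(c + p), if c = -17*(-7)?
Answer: sqrt(1615) ≈ 40.187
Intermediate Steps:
p = 1496 (p = 8*187 = 1496)
c = 119
sqrt(c + p) = sqrt(119 + 1496) = sqrt(1615)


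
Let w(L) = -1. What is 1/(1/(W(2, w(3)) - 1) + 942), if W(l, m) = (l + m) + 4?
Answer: 4/3769 ≈ 0.0010613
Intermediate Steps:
W(l, m) = 4 + l + m
1/(1/(W(2, w(3)) - 1) + 942) = 1/(1/((4 + 2 - 1) - 1) + 942) = 1/(1/(5 - 1) + 942) = 1/(1/4 + 942) = 1/(1*(¼) + 942) = 1/(¼ + 942) = 1/(3769/4) = 4/3769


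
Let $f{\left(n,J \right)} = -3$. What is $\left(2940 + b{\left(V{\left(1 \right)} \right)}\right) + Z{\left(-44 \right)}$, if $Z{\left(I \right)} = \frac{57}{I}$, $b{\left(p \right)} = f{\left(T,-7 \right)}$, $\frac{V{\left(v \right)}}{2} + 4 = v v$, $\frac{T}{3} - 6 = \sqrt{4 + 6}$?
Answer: $\frac{129171}{44} \approx 2935.7$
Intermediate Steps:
$T = 18 + 3 \sqrt{10}$ ($T = 18 + 3 \sqrt{4 + 6} = 18 + 3 \sqrt{10} \approx 27.487$)
$V{\left(v \right)} = -8 + 2 v^{2}$ ($V{\left(v \right)} = -8 + 2 v v = -8 + 2 v^{2}$)
$b{\left(p \right)} = -3$
$\left(2940 + b{\left(V{\left(1 \right)} \right)}\right) + Z{\left(-44 \right)} = \left(2940 - 3\right) + \frac{57}{-44} = 2937 + 57 \left(- \frac{1}{44}\right) = 2937 - \frac{57}{44} = \frac{129171}{44}$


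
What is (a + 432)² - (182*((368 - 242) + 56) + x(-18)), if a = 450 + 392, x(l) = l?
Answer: 1589970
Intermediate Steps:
a = 842
(a + 432)² - (182*((368 - 242) + 56) + x(-18)) = (842 + 432)² - (182*((368 - 242) + 56) - 18) = 1274² - (182*(126 + 56) - 18) = 1623076 - (182*182 - 18) = 1623076 - (33124 - 18) = 1623076 - 1*33106 = 1623076 - 33106 = 1589970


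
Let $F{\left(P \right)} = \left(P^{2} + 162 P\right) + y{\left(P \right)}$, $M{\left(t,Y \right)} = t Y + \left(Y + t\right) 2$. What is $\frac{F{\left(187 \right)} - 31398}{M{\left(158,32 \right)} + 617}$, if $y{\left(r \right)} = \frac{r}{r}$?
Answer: $\frac{33866}{6053} \approx 5.5949$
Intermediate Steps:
$y{\left(r \right)} = 1$
$M{\left(t,Y \right)} = 2 Y + 2 t + Y t$ ($M{\left(t,Y \right)} = Y t + \left(2 Y + 2 t\right) = 2 Y + 2 t + Y t$)
$F{\left(P \right)} = 1 + P^{2} + 162 P$ ($F{\left(P \right)} = \left(P^{2} + 162 P\right) + 1 = 1 + P^{2} + 162 P$)
$\frac{F{\left(187 \right)} - 31398}{M{\left(158,32 \right)} + 617} = \frac{\left(1 + 187^{2} + 162 \cdot 187\right) - 31398}{\left(2 \cdot 32 + 2 \cdot 158 + 32 \cdot 158\right) + 617} = \frac{\left(1 + 34969 + 30294\right) - 31398}{\left(64 + 316 + 5056\right) + 617} = \frac{65264 - 31398}{5436 + 617} = \frac{33866}{6053}$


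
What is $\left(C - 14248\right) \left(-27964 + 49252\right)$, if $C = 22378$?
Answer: $173071440$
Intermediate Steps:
$\left(C - 14248\right) \left(-27964 + 49252\right) = \left(22378 - 14248\right) \left(-27964 + 49252\right) = 8130 \cdot 21288 = 173071440$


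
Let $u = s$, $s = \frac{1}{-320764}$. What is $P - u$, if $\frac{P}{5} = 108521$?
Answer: $\frac{174048150221}{320764} \approx 5.4261 \cdot 10^{5}$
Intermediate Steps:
$P = 542605$ ($P = 5 \cdot 108521 = 542605$)
$s = - \frac{1}{320764} \approx -3.1176 \cdot 10^{-6}$
$u = - \frac{1}{320764} \approx -3.1176 \cdot 10^{-6}$
$P - u = 542605 - - \frac{1}{320764} = 542605 + \frac{1}{320764} = \frac{174048150221}{320764}$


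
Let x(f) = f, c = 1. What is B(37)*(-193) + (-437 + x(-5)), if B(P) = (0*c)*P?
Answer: -442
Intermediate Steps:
B(P) = 0 (B(P) = (0*1)*P = 0*P = 0)
B(37)*(-193) + (-437 + x(-5)) = 0*(-193) + (-437 - 5) = 0 - 442 = -442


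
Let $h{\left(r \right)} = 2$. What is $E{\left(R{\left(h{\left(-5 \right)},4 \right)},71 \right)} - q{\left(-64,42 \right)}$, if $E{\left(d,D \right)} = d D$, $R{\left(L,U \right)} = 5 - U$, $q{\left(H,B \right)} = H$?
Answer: $135$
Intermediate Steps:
$E{\left(d,D \right)} = D d$
$E{\left(R{\left(h{\left(-5 \right)},4 \right)},71 \right)} - q{\left(-64,42 \right)} = 71 \left(5 - 4\right) - -64 = 71 \left(5 - 4\right) + 64 = 71 \cdot 1 + 64 = 71 + 64 = 135$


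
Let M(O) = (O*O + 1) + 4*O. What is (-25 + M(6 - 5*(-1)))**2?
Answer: 19881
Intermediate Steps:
M(O) = 1 + O**2 + 4*O (M(O) = (O**2 + 1) + 4*O = (1 + O**2) + 4*O = 1 + O**2 + 4*O)
(-25 + M(6 - 5*(-1)))**2 = (-25 + (1 + (6 - 5*(-1))**2 + 4*(6 - 5*(-1))))**2 = (-25 + (1 + (6 + 5)**2 + 4*(6 + 5)))**2 = (-25 + (1 + 11**2 + 4*11))**2 = (-25 + (1 + 121 + 44))**2 = (-25 + 166)**2 = 141**2 = 19881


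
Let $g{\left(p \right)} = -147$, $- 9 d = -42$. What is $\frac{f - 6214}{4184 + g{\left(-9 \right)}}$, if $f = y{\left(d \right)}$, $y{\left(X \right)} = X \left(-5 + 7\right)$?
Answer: $- \frac{18614}{12111} \approx -1.5369$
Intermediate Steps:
$d = \frac{14}{3}$ ($d = \left(- \frac{1}{9}\right) \left(-42\right) = \frac{14}{3} \approx 4.6667$)
$y{\left(X \right)} = 2 X$ ($y{\left(X \right)} = X 2 = 2 X$)
$f = \frac{28}{3}$ ($f = 2 \cdot \frac{14}{3} = \frac{28}{3} \approx 9.3333$)
$\frac{f - 6214}{4184 + g{\left(-9 \right)}} = \frac{\frac{28}{3} - 6214}{4184 - 147} = - \frac{18614}{3 \cdot 4037} = \left(- \frac{18614}{3}\right) \frac{1}{4037} = - \frac{18614}{12111}$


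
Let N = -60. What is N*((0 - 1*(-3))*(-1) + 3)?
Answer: 0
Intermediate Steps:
N*((0 - 1*(-3))*(-1) + 3) = -60*((0 - 1*(-3))*(-1) + 3) = -60*((0 + 3)*(-1) + 3) = -60*(3*(-1) + 3) = -60*(-3 + 3) = -60*0 = 0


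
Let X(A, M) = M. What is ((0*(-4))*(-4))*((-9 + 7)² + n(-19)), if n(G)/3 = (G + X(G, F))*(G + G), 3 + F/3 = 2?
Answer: 0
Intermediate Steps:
F = -3 (F = -9 + 3*2 = -9 + 6 = -3)
n(G) = 6*G*(-3 + G) (n(G) = 3*((G - 3)*(G + G)) = 3*((-3 + G)*(2*G)) = 3*(2*G*(-3 + G)) = 6*G*(-3 + G))
((0*(-4))*(-4))*((-9 + 7)² + n(-19)) = ((0*(-4))*(-4))*((-9 + 7)² + 6*(-19)*(-3 - 19)) = (0*(-4))*((-2)² + 6*(-19)*(-22)) = 0*(4 + 2508) = 0*2512 = 0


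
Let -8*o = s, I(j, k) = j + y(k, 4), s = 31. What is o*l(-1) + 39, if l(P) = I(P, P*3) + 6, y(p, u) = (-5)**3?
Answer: 504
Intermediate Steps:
y(p, u) = -125
I(j, k) = -125 + j (I(j, k) = j - 125 = -125 + j)
l(P) = -119 + P (l(P) = (-125 + P) + 6 = -119 + P)
o = -31/8 (o = -1/8*31 = -31/8 ≈ -3.8750)
o*l(-1) + 39 = -31*(-119 - 1)/8 + 39 = -31/8*(-120) + 39 = 465 + 39 = 504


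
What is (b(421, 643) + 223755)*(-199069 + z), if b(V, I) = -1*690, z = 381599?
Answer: 40716054450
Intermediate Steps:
b(V, I) = -690
(b(421, 643) + 223755)*(-199069 + z) = (-690 + 223755)*(-199069 + 381599) = 223065*182530 = 40716054450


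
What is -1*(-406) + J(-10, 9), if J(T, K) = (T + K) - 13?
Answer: 392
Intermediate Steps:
J(T, K) = -13 + K + T (J(T, K) = (K + T) - 13 = -13 + K + T)
-1*(-406) + J(-10, 9) = -1*(-406) + (-13 + 9 - 10) = 406 - 14 = 392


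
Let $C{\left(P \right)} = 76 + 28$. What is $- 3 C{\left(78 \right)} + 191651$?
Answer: $191339$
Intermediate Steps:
$C{\left(P \right)} = 104$
$- 3 C{\left(78 \right)} + 191651 = \left(-3\right) 104 + 191651 = -312 + 191651 = 191339$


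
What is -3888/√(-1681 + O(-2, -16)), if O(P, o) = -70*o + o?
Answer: 3888*I*√577/577 ≈ 161.86*I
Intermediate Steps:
O(P, o) = -69*o
-3888/√(-1681 + O(-2, -16)) = -3888/√(-1681 - 69*(-16)) = -3888/√(-1681 + 1104) = -3888*(-I*√577/577) = -(-3888)*I*√577/577 = 3888*I*√577/577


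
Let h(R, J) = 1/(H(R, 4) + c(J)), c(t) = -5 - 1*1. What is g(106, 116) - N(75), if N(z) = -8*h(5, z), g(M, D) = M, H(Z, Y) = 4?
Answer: 102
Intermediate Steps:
c(t) = -6 (c(t) = -5 - 1 = -6)
h(R, J) = -1/2 (h(R, J) = 1/(4 - 6) = 1/(-2) = -1/2)
N(z) = 4 (N(z) = -8*(-1/2) = 4)
g(106, 116) - N(75) = 106 - 1*4 = 106 - 4 = 102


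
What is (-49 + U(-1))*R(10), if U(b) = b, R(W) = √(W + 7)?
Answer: -50*√17 ≈ -206.16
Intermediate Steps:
R(W) = √(7 + W)
(-49 + U(-1))*R(10) = (-49 - 1)*√(7 + 10) = -50*√17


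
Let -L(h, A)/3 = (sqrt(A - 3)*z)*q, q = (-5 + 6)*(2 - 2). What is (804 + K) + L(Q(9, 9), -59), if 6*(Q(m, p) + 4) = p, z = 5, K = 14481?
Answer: 15285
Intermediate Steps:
q = 0 (q = 1*0 = 0)
Q(m, p) = -4 + p/6
L(h, A) = 0 (L(h, A) = -3*sqrt(A - 3)*5*0 = -3*sqrt(-3 + A)*5*0 = -3*5*sqrt(-3 + A)*0 = -3*0 = 0)
(804 + K) + L(Q(9, 9), -59) = (804 + 14481) + 0 = 15285 + 0 = 15285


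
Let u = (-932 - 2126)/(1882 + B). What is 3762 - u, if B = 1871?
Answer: 101596/27 ≈ 3762.8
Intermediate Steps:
u = -22/27 (u = (-932 - 2126)/(1882 + 1871) = -3058/3753 = -3058*1/3753 = -22/27 ≈ -0.81481)
3762 - u = 3762 - 1*(-22/27) = 3762 + 22/27 = 101596/27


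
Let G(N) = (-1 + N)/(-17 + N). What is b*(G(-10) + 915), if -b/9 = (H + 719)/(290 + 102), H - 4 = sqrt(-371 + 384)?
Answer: -1489139/98 - 6179*sqrt(13)/294 ≈ -15271.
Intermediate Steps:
G(N) = (-1 + N)/(-17 + N)
H = 4 + sqrt(13) (H = 4 + sqrt(-371 + 384) = 4 + sqrt(13) ≈ 7.6056)
b = -6507/392 - 9*sqrt(13)/392 (b = -9*((4 + sqrt(13)) + 719)/(290 + 102) = -9*(723 + sqrt(13))/392 = -9*(723/392 + sqrt(13)/392) = -6507/392 - 9*sqrt(13)/392 ≈ -16.682)
b*(G(-10) + 915) = (-6507/392 - 9*sqrt(13)/392)*((-1 - 10)/(-17 - 10) + 915) = (-6507/392 - 9*sqrt(13)/392)*(-11/(-27) + 915) = (-6507/392 - 9*sqrt(13)/392)*(-1/27*(-11) + 915) = (-6507/392 - 9*sqrt(13)/392)*(11/27 + 915) = (-6507/392 - 9*sqrt(13)/392)*(24716/27) = -1489139/98 - 6179*sqrt(13)/294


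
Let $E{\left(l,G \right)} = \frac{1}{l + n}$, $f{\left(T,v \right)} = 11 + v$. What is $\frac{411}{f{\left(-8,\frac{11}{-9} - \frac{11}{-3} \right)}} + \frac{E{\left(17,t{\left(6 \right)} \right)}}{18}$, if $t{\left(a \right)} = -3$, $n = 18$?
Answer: $\frac{2330491}{76230} \approx 30.572$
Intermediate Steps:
$E{\left(l,G \right)} = \frac{1}{18 + l}$ ($E{\left(l,G \right)} = \frac{1}{l + 18} = \frac{1}{18 + l}$)
$\frac{411}{f{\left(-8,\frac{11}{-9} - \frac{11}{-3} \right)}} + \frac{E{\left(17,t{\left(6 \right)} \right)}}{18} = \frac{411}{11 + \left(\frac{11}{-9} - \frac{11}{-3}\right)} + \frac{1}{\left(18 + 17\right) 18} = \frac{411}{11 + \left(11 \left(- \frac{1}{9}\right) - - \frac{11}{3}\right)} + \frac{1}{35} \cdot \frac{1}{18} = \frac{411}{11 + \left(- \frac{11}{9} + \frac{11}{3}\right)} + \frac{1}{35} \cdot \frac{1}{18} = \frac{411}{11 + \frac{22}{9}} + \frac{1}{630} = \frac{411}{\frac{121}{9}} + \frac{1}{630} = 411 \cdot \frac{9}{121} + \frac{1}{630} = \frac{3699}{121} + \frac{1}{630} = \frac{2330491}{76230}$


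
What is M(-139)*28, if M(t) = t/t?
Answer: 28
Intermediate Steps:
M(t) = 1
M(-139)*28 = 1*28 = 28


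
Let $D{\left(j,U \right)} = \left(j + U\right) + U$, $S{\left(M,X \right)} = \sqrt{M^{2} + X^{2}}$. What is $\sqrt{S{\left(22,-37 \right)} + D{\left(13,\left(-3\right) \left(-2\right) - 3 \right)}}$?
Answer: $\sqrt{19 + \sqrt{1853}} \approx 7.877$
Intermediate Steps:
$D{\left(j,U \right)} = j + 2 U$ ($D{\left(j,U \right)} = \left(U + j\right) + U = j + 2 U$)
$\sqrt{S{\left(22,-37 \right)} + D{\left(13,\left(-3\right) \left(-2\right) - 3 \right)}} = \sqrt{\sqrt{22^{2} + \left(-37\right)^{2}} + \left(13 + 2 \left(\left(-3\right) \left(-2\right) - 3\right)\right)} = \sqrt{\sqrt{484 + 1369} + \left(13 + 2 \left(6 - 3\right)\right)} = \sqrt{\sqrt{1853} + \left(13 + 2 \cdot 3\right)} = \sqrt{\sqrt{1853} + \left(13 + 6\right)} = \sqrt{\sqrt{1853} + 19} = \sqrt{19 + \sqrt{1853}}$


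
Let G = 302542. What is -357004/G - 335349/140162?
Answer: -3293381561/921845474 ≈ -3.5726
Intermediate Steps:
-357004/G - 335349/140162 = -357004/302542 - 335349/140162 = -357004*1/302542 - 335349*1/140162 = -178502/151271 - 335349/140162 = -3293381561/921845474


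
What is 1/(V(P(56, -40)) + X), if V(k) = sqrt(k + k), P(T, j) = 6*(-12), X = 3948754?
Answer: 1974377/7796329076330 - 3*I/3898164538165 ≈ 2.5324e-7 - 7.6959e-13*I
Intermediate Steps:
P(T, j) = -72
V(k) = sqrt(2)*sqrt(k) (V(k) = sqrt(2*k) = sqrt(2)*sqrt(k))
1/(V(P(56, -40)) + X) = 1/(sqrt(2)*sqrt(-72) + 3948754) = 1/(sqrt(2)*(6*I*sqrt(2)) + 3948754) = 1/(12*I + 3948754) = 1/(3948754 + 12*I) = (3948754 - 12*I)/15592658152660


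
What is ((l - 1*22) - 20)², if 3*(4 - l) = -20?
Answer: 8836/9 ≈ 981.78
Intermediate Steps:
l = 32/3 (l = 4 - ⅓*(-20) = 4 + 20/3 = 32/3 ≈ 10.667)
((l - 1*22) - 20)² = ((32/3 - 1*22) - 20)² = ((32/3 - 22) - 20)² = (-34/3 - 20)² = (-94/3)² = 8836/9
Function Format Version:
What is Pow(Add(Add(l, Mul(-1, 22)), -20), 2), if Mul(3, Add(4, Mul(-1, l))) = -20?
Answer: Rational(8836, 9) ≈ 981.78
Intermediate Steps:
l = Rational(32, 3) (l = Add(4, Mul(Rational(-1, 3), -20)) = Add(4, Rational(20, 3)) = Rational(32, 3) ≈ 10.667)
Pow(Add(Add(l, Mul(-1, 22)), -20), 2) = Pow(Add(Add(Rational(32, 3), Mul(-1, 22)), -20), 2) = Pow(Add(Add(Rational(32, 3), -22), -20), 2) = Pow(Add(Rational(-34, 3), -20), 2) = Pow(Rational(-94, 3), 2) = Rational(8836, 9)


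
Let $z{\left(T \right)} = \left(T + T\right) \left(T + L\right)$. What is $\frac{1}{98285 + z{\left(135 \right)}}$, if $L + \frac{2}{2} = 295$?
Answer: $\frac{1}{214115} \approx 4.6704 \cdot 10^{-6}$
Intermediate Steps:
$L = 294$ ($L = -1 + 295 = 294$)
$z{\left(T \right)} = 2 T \left(294 + T\right)$ ($z{\left(T \right)} = \left(T + T\right) \left(T + 294\right) = 2 T \left(294 + T\right)$)
$\frac{1}{98285 + z{\left(135 \right)}} = \frac{1}{98285 + 2 \cdot 135 \left(294 + 135\right)} = \frac{1}{98285 + 2 \cdot 135 \cdot 429} = \frac{1}{98285 + 115830} = \frac{1}{214115}$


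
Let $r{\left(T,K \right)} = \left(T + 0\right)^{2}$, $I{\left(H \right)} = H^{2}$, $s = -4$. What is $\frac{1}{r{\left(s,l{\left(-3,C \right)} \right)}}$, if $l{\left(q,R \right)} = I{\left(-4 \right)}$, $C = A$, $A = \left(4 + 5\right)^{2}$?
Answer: $\frac{1}{16} \approx 0.0625$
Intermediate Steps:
$A = 81$ ($A = 9^{2} = 81$)
$C = 81$
$l{\left(q,R \right)} = 16$ ($l{\left(q,R \right)} = \left(-4\right)^{2} = 16$)
$r{\left(T,K \right)} = T^{2}$
$\frac{1}{r{\left(s,l{\left(-3,C \right)} \right)}} = \frac{1}{\left(-4\right)^{2}} = \frac{1}{16}$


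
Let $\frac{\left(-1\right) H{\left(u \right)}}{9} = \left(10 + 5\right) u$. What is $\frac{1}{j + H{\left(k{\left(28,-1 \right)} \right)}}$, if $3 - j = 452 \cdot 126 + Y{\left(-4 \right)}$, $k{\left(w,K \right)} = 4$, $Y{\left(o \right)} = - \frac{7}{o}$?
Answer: $- \frac{4}{229963} \approx -1.7394 \cdot 10^{-5}$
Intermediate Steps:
$H{\left(u \right)} = - 135 u$ ($H{\left(u \right)} = - 9 \left(10 + 5\right) u = - 9 \cdot 15 u = - 135 u$)
$j = - \frac{227803}{4}$ ($j = 3 - \left(452 \cdot 126 - \frac{7}{-4}\right) = 3 - \left(56952 - - \frac{7}{4}\right) = 3 - \left(56952 + \frac{7}{4}\right) = 3 - \frac{227815}{4} = - \frac{227803}{4} \approx -56951.0$)
$\frac{1}{j + H{\left(k{\left(28,-1 \right)} \right)}} = \frac{1}{- \frac{227803}{4} - 540} = \frac{1}{- \frac{229963}{4}} = - \frac{4}{229963}$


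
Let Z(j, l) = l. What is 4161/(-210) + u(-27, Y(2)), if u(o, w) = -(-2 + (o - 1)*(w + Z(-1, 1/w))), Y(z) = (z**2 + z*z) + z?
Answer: 18549/70 ≈ 264.99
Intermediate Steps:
Y(z) = z + 2*z**2 (Y(z) = (z**2 + z**2) + z = 2*z**2 + z = z + 2*z**2)
u(o, w) = 2 - (-1 + o)*(w + 1/w) (u(o, w) = -(-2 + (o - 1)*(w + 1/w)) = -(-2 + (-1 + o)*(w + 1/w)) = 2 - (-1 + o)*(w + 1/w))
4161/(-210) + u(-27, Y(2)) = 4161/(-210) + (1 - 1*(-27) + (2*(1 + 2*2))*(2 + 2*(1 + 2*2) - 1*(-27)*2*(1 + 2*2)))/((2*(1 + 2*2))) = 4161*(-1/210) + (1 + 27 + (2*(1 + 4))*(2 + 2*(1 + 4) - 1*(-27)*2*(1 + 4)))/((2*(1 + 4))) = -1387/70 + (1 + 27 + (2*5)*(2 + 2*5 - 1*(-27)*2*5))/((2*5)) = -1387/70 + (1 + 27 + 10*(2 + 10 - 1*(-27)*10))/10 = -1387/70 + (1 + 27 + 10*(2 + 10 + 270))/10 = -1387/70 + (1 + 27 + 10*282)/10 = -1387/70 + (1 + 27 + 2820)/10 = -1387/70 + (1/10)*2848 = -1387/70 + 1424/5 = 18549/70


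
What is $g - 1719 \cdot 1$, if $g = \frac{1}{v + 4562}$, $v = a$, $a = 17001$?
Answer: $- \frac{37066796}{21563} \approx -1719.0$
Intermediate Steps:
$v = 17001$
$g = \frac{1}{21563}$ ($g = \frac{1}{17001 + 4562} = \frac{1}{21563} \approx 4.6376 \cdot 10^{-5}$)
$g - 1719 \cdot 1 = \frac{1}{21563} - 1719 \cdot 1 = \frac{1}{21563} - 1719 = - \frac{37066796}{21563}$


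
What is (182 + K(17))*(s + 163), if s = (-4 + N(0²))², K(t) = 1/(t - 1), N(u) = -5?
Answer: 177693/4 ≈ 44423.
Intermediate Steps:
K(t) = 1/(-1 + t)
s = 81 (s = (-4 - 5)² = (-9)² = 81)
(182 + K(17))*(s + 163) = (182 + 1/(-1 + 17))*(81 + 163) = (182 + 1/16)*244 = (2913/16)*244 = 177693/4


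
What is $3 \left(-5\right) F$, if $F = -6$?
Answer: $90$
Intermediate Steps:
$3 \left(-5\right) F = 3 \left(-5\right) \left(-6\right) = \left(-15\right) \left(-6\right) = 90$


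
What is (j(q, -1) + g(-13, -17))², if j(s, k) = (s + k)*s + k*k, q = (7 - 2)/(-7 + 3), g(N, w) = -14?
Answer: 26569/256 ≈ 103.79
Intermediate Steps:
q = -5/4 (q = 5/(-4) = 5*(-¼) = -5/4 ≈ -1.2500)
j(s, k) = k² + s*(k + s) (j(s, k) = (k + s)*s + k² = s*(k + s) + k² = k² + s*(k + s))
(j(q, -1) + g(-13, -17))² = (((-1)² + (-5/4)² - 1*(-5/4)) - 14)² = ((1 + 25/16 + 5/4) - 14)² = (61/16 - 14)² = (-163/16)² = 26569/256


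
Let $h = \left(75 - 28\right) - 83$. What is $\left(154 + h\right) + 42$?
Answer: $160$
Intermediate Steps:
$h = -36$ ($h = 47 - 83 = -36$)
$\left(154 + h\right) + 42 = \left(154 - 36\right) + 42 = 118 + 42 = 160$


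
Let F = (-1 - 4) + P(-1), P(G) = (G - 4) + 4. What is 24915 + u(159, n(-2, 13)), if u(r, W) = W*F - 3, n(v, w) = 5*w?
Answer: 24522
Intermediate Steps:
P(G) = G (P(G) = (-4 + G) + 4 = G)
F = -6 (F = (-1 - 4) - 1 = -5 - 1 = -6)
u(r, W) = -3 - 6*W (u(r, W) = W*(-6) - 3 = -6*W - 3 = -3 - 6*W)
24915 + u(159, n(-2, 13)) = 24915 + (-3 - 30*13) = 24915 + (-3 - 6*65) = 24915 + (-3 - 390) = 24915 - 393 = 24522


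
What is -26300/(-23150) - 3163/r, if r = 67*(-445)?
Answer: 17147159/13804345 ≈ 1.2422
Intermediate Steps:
r = -29815
-26300/(-23150) - 3163/r = -26300/(-23150) - 3163/(-29815) = -26300*(-1/23150) - 3163*(-1/29815) = 526/463 + 3163/29815 = 17147159/13804345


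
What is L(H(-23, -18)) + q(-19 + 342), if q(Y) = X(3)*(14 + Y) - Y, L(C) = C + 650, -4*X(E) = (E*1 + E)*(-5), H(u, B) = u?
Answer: 5663/2 ≈ 2831.5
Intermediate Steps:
X(E) = 5*E/2 (X(E) = -(E*1 + E)*(-5)/4 = -(E + E)*(-5)/4 = -2*E*(-5)/4 = -(-5)*E/2 = 5*E/2)
L(C) = 650 + C
q(Y) = 105 + 13*Y/2 (q(Y) = ((5/2)*3)*(14 + Y) - Y = 15*(14 + Y)/2 - Y = (105 + 15*Y/2) - Y = 105 + 13*Y/2)
L(H(-23, -18)) + q(-19 + 342) = (650 - 23) + (105 + 13*(-19 + 342)/2) = 627 + (105 + (13/2)*323) = 627 + (105 + 4199/2) = 627 + 4409/2 = 5663/2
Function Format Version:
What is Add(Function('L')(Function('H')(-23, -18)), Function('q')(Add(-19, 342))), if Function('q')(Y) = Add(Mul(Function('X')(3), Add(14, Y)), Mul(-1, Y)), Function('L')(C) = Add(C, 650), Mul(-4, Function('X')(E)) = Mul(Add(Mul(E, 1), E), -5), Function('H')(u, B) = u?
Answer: Rational(5663, 2) ≈ 2831.5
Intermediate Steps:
Function('X')(E) = Mul(Rational(5, 2), E) (Function('X')(E) = Mul(Rational(-1, 4), Mul(Add(Mul(E, 1), E), -5)) = Mul(Rational(-1, 4), Mul(Add(E, E), -5)) = Mul(Rational(-1, 4), Mul(Mul(2, E), -5)) = Mul(Rational(-1, 4), Mul(-10, E)) = Mul(Rational(5, 2), E))
Function('L')(C) = Add(650, C)
Function('q')(Y) = Add(105, Mul(Rational(13, 2), Y)) (Function('q')(Y) = Add(Mul(Mul(Rational(5, 2), 3), Add(14, Y)), Mul(-1, Y)) = Add(Mul(Rational(15, 2), Add(14, Y)), Mul(-1, Y)) = Add(Add(105, Mul(Rational(15, 2), Y)), Mul(-1, Y)) = Add(105, Mul(Rational(13, 2), Y)))
Add(Function('L')(Function('H')(-23, -18)), Function('q')(Add(-19, 342))) = Add(Add(650, -23), Add(105, Mul(Rational(13, 2), Add(-19, 342)))) = Add(627, Add(105, Mul(Rational(13, 2), 323))) = Add(627, Add(105, Rational(4199, 2))) = Add(627, Rational(4409, 2)) = Rational(5663, 2)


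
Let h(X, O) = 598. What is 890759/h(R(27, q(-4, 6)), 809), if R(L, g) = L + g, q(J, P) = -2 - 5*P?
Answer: 890759/598 ≈ 1489.6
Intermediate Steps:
890759/h(R(27, q(-4, 6)), 809) = 890759/598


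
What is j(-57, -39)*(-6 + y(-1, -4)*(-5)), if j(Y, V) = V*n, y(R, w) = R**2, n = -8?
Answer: -3432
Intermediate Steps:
j(Y, V) = -8*V (j(Y, V) = V*(-8) = -8*V)
j(-57, -39)*(-6 + y(-1, -4)*(-5)) = (-8*(-39))*(-6 + (-1)**2*(-5)) = 312*(-6 + 1*(-5)) = 312*(-6 - 5) = 312*(-11) = -3432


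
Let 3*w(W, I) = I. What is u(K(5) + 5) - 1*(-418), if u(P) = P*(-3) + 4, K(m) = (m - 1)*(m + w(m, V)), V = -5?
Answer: 367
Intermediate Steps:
w(W, I) = I/3
K(m) = (-1 + m)*(-5/3 + m) (K(m) = (m - 1)*(m + (1/3)*(-5)) = (-1 + m)*(m - 5/3) = (-1 + m)*(-5/3 + m))
u(P) = 4 - 3*P (u(P) = -3*P + 4 = 4 - 3*P)
u(K(5) + 5) - 1*(-418) = (4 - 3*((5/3 + 5**2 - 8/3*5) + 5)) - 1*(-418) = (4 - 3*((5/3 + 25 - 40/3) + 5)) + 418 = (4 - 3*(40/3 + 5)) + 418 = (4 - 3*55/3) + 418 = (4 - 55) + 418 = -51 + 418 = 367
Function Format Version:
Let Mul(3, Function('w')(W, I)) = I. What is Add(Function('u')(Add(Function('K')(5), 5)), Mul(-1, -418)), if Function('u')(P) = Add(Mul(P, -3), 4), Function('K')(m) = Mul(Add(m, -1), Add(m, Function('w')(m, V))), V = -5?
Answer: 367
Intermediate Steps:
Function('w')(W, I) = Mul(Rational(1, 3), I)
Function('K')(m) = Mul(Add(-1, m), Add(Rational(-5, 3), m)) (Function('K')(m) = Mul(Add(m, -1), Add(m, Mul(Rational(1, 3), -5))) = Mul(Add(-1, m), Add(m, Rational(-5, 3))) = Mul(Add(-1, m), Add(Rational(-5, 3), m)))
Function('u')(P) = Add(4, Mul(-3, P)) (Function('u')(P) = Add(Mul(-3, P), 4) = Add(4, Mul(-3, P)))
Add(Function('u')(Add(Function('K')(5), 5)), Mul(-1, -418)) = Add(Add(4, Mul(-3, Add(Add(Rational(5, 3), Pow(5, 2), Mul(Rational(-8, 3), 5)), 5))), Mul(-1, -418)) = Add(Add(4, Mul(-3, Add(Add(Rational(5, 3), 25, Rational(-40, 3)), 5))), 418) = Add(Add(4, Mul(-3, Add(Rational(40, 3), 5))), 418) = Add(Add(4, Mul(-3, Rational(55, 3))), 418) = Add(Add(4, -55), 418) = Add(-51, 418) = 367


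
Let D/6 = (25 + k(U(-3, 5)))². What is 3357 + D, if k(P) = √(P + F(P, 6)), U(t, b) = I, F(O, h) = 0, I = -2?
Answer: 7095 + 300*I*√2 ≈ 7095.0 + 424.26*I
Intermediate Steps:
U(t, b) = -2
k(P) = √P (k(P) = √(P + 0) = √P)
D = 6*(25 + I*√2)² (D = 6*(25 + √(-2))² = 6*(25 + I*√2)² ≈ 3738.0 + 424.26*I)
3357 + D = 3357 + (3738 + 300*I*√2) = 7095 + 300*I*√2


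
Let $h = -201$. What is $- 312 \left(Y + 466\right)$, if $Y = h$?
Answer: $-82680$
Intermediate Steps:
$Y = -201$
$- 312 \left(Y + 466\right) = - 312 \left(-201 + 466\right) = \left(-312\right) 265 = -82680$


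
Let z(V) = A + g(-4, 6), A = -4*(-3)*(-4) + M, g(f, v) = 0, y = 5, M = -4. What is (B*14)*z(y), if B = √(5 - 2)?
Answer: -728*√3 ≈ -1260.9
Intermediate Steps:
B = √3 ≈ 1.7320
A = -52 (A = -4*(-3)*(-4) - 4 = 12*(-4) - 4 = -48 - 4 = -52)
z(V) = -52 (z(V) = -52 + 0 = -52)
(B*14)*z(y) = (√3*14)*(-52) = (14*√3)*(-52) = -728*√3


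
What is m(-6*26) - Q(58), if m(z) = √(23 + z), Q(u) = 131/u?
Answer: -131/58 + I*√133 ≈ -2.2586 + 11.533*I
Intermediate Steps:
m(-6*26) - Q(58) = √(23 - 6*26) - 131/58 = √(23 - 156) - 131/58 = √(-133) - 1*131/58 = I*√133 - 131/58 = -131/58 + I*√133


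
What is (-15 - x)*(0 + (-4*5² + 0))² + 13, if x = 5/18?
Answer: -1374883/9 ≈ -1.5276e+5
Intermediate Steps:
x = 5/18 (x = 5*(1/18) = 5/18 ≈ 0.27778)
(-15 - x)*(0 + (-4*5² + 0))² + 13 = (-15 - 1*5/18)*(0 + (-4*5² + 0))² + 13 = (-15 - 5/18)*(0 + (-4*25 + 0))² + 13 = -275*(0 + (-100 + 0))²/18 + 13 = -275*(0 - 100)²/18 + 13 = -275/18*(-100)² + 13 = -275/18*10000 + 13 = -1375000/9 + 13 = -1374883/9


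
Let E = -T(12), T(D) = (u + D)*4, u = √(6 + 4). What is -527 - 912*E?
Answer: 43249 + 3648*√10 ≈ 54785.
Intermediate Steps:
u = √10 ≈ 3.1623
T(D) = 4*D + 4*√10 (T(D) = (√10 + D)*4 = (D + √10)*4 = 4*D + 4*√10)
E = -48 - 4*√10 (E = -(4*12 + 4*√10) = -(48 + 4*√10) = -48 - 4*√10 ≈ -60.649)
-527 - 912*E = -527 - 912*(-48 - 4*√10) = -527 + (43776 + 3648*√10) = 43249 + 3648*√10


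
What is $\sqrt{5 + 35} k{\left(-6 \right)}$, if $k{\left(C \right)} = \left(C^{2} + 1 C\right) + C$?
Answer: $48 \sqrt{10} \approx 151.79$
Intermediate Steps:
$k{\left(C \right)} = C^{2} + 2 C$ ($k{\left(C \right)} = \left(C^{2} + C\right) + C = \left(C + C^{2}\right) + C = C^{2} + 2 C$)
$\sqrt{5 + 35} k{\left(-6 \right)} = \sqrt{5 + 35} \left(- 6 \left(2 - 6\right)\right) = \sqrt{40} \left(\left(-6\right) \left(-4\right)\right) = 2 \sqrt{10} \cdot 24 = 48 \sqrt{10}$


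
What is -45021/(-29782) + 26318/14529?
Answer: 1437912785/432702678 ≈ 3.3231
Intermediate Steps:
-45021/(-29782) + 26318/14529 = -45021*(-1/29782) + 26318*(1/14529) = 45021/29782 + 26318/14529 = 1437912785/432702678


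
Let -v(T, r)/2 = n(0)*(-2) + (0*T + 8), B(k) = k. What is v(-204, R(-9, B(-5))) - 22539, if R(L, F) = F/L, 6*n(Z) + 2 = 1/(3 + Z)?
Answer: -203005/9 ≈ -22556.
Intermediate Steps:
n(Z) = -1/3 + 1/(6*(3 + Z))
v(T, r) = -154/9 (v(T, r) = -2*(((-5 - 2*0)/(6*(3 + 0)))*(-2) + (0*T + 8)) = -2*(((1/6)*(-5 + 0)/3)*(-2) + (0 + 8)) = -2*(((1/6)*(1/3)*(-5))*(-2) + 8) = -2*(-5/18*(-2) + 8) = -2*(5/9 + 8) = -2*77/9 = -154/9)
v(-204, R(-9, B(-5))) - 22539 = -154/9 - 22539 = -203005/9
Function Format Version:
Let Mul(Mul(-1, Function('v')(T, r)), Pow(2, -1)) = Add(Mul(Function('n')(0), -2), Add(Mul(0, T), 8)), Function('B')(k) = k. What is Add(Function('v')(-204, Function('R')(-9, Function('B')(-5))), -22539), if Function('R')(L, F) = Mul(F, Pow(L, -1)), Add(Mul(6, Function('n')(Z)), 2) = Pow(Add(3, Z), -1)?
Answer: Rational(-203005, 9) ≈ -22556.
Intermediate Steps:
Function('n')(Z) = Add(Rational(-1, 3), Mul(Rational(1, 6), Pow(Add(3, Z), -1)))
Function('v')(T, r) = Rational(-154, 9) (Function('v')(T, r) = Mul(-2, Add(Mul(Mul(Rational(1, 6), Pow(Add(3, 0), -1), Add(-5, Mul(-2, 0))), -2), Add(Mul(0, T), 8))) = Mul(-2, Add(Mul(Mul(Rational(1, 6), Pow(3, -1), Add(-5, 0)), -2), Add(0, 8))) = Mul(-2, Add(Mul(Mul(Rational(1, 6), Rational(1, 3), -5), -2), 8)) = Mul(-2, Add(Mul(Rational(-5, 18), -2), 8)) = Mul(-2, Add(Rational(5, 9), 8)) = Mul(-2, Rational(77, 9)) = Rational(-154, 9))
Add(Function('v')(-204, Function('R')(-9, Function('B')(-5))), -22539) = Add(Rational(-154, 9), -22539) = Rational(-203005, 9)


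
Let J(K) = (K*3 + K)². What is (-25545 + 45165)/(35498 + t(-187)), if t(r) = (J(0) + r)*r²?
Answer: -3924/1300741 ≈ -0.0030167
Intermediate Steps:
J(K) = 16*K² (J(K) = (3*K + K)² = (4*K)² = 16*K²)
t(r) = r³ (t(r) = (16*0² + r)*r² = (16*0 + r)*r² = (0 + r)*r² = r*r² = r³)
(-25545 + 45165)/(35498 + t(-187)) = (-25545 + 45165)/(35498 + (-187)³) = 19620/(35498 - 6539203) = 19620/(-6503705) = 19620*(-1/6503705) = -3924/1300741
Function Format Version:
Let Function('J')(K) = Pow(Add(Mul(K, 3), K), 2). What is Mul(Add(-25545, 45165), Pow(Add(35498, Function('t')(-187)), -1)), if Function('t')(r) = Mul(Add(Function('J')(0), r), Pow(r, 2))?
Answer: Rational(-3924, 1300741) ≈ -0.0030167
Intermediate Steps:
Function('J')(K) = Mul(16, Pow(K, 2)) (Function('J')(K) = Pow(Add(Mul(3, K), K), 2) = Pow(Mul(4, K), 2) = Mul(16, Pow(K, 2)))
Function('t')(r) = Pow(r, 3) (Function('t')(r) = Mul(Add(Mul(16, Pow(0, 2)), r), Pow(r, 2)) = Mul(Add(Mul(16, 0), r), Pow(r, 2)) = Mul(Add(0, r), Pow(r, 2)) = Mul(r, Pow(r, 2)) = Pow(r, 3))
Mul(Add(-25545, 45165), Pow(Add(35498, Function('t')(-187)), -1)) = Mul(Add(-25545, 45165), Pow(Add(35498, Pow(-187, 3)), -1)) = Mul(19620, Pow(Add(35498, -6539203), -1)) = Mul(19620, Pow(-6503705, -1)) = Mul(19620, Rational(-1, 6503705)) = Rational(-3924, 1300741)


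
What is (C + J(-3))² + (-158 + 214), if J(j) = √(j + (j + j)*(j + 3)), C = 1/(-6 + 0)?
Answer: 1909/36 - I*√3/3 ≈ 53.028 - 0.57735*I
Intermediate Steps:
C = -⅙ (C = 1/(-6) = -⅙ ≈ -0.16667)
J(j) = √(j + 2*j*(3 + j)) (J(j) = √(j + (2*j)*(3 + j)) = √(j + 2*j*(3 + j)))
(C + J(-3))² + (-158 + 214) = (-⅙ + √(-3*(7 + 2*(-3))))² + (-158 + 214) = (-⅙ + √(-3*(7 - 6)))² + 56 = (-⅙ + √(-3*1))² + 56 = (-⅙ + √(-3))² + 56 = (-⅙ + I*√3)² + 56 = 56 + (-⅙ + I*√3)²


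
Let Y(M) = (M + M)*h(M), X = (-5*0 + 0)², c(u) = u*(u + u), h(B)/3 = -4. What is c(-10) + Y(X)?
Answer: 200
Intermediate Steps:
h(B) = -12 (h(B) = 3*(-4) = -12)
c(u) = 2*u² (c(u) = u*(2*u) = 2*u²)
X = 0 (X = (0 + 0)² = 0² = 0)
Y(M) = -24*M (Y(M) = (M + M)*(-12) = (2*M)*(-12) = -24*M)
c(-10) + Y(X) = 2*(-10)² - 24*0 = 2*100 + 0 = 200 + 0 = 200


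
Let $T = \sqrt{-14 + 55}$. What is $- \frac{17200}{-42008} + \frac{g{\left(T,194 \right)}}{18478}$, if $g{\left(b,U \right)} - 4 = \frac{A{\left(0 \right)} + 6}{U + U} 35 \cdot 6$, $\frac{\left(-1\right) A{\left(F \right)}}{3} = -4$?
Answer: $\frac{3860586483}{9411713866} \approx 0.41019$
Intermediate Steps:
$T = \sqrt{41} \approx 6.4031$
$A{\left(F \right)} = 12$ ($A{\left(F \right)} = \left(-3\right) \left(-4\right) = 12$)
$g{\left(b,U \right)} = 4 + \frac{1890}{U}$ ($g{\left(b,U \right)} = 4 + \frac{12 + 6}{U + U} 35 \cdot 6 = 4 + \frac{18}{2 U} 210 = 4 + 18 \frac{1}{2 U} 210 = 4 + \frac{9}{U} 210 = 4 + \frac{1890}{U}$)
$- \frac{17200}{-42008} + \frac{g{\left(T,194 \right)}}{18478} = - \frac{17200}{-42008} + \frac{4 + \frac{1890}{194}}{18478} = \left(-17200\right) \left(- \frac{1}{42008}\right) + \left(4 + 1890 \cdot \frac{1}{194}\right) \frac{1}{18478} = \frac{2150}{5251} + \left(4 + \frac{945}{97}\right) \frac{1}{18478} = \frac{2150}{5251} + \frac{1333}{97} \cdot \frac{1}{18478} = \frac{2150}{5251} + \frac{1333}{1792366} = \frac{3860586483}{9411713866}$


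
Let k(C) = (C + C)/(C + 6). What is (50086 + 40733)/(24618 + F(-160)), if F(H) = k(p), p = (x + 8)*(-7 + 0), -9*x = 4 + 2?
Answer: 3087846/837089 ≈ 3.6888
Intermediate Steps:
x = -⅔ (x = -(4 + 2)/9 = -⅑*6 = -⅔ ≈ -0.66667)
p = -154/3 (p = (-⅔ + 8)*(-7 + 0) = (22/3)*(-7) = -154/3 ≈ -51.333)
k(C) = 2*C/(6 + C) (k(C) = (2*C)/(6 + C) = 2*C/(6 + C))
F(H) = 77/34 (F(H) = 2*(-154/3)/(6 - 154/3) = 2*(-154/3)/(-136/3) = 2*(-154/3)*(-3/136) = 77/34)
(50086 + 40733)/(24618 + F(-160)) = (50086 + 40733)/(24618 + 77/34) = 90819/(837089/34) = 90819*(34/837089) = 3087846/837089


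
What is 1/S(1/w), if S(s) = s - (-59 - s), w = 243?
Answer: 243/14339 ≈ 0.016947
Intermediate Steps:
S(s) = 59 + 2*s (S(s) = s + (59 + s) = 59 + 2*s)
1/S(1/w) = 1/(59 + 2/243) = 1/(14339/243) = 243/14339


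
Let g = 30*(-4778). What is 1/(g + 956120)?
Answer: 1/812780 ≈ 1.2303e-6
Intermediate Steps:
g = -143340
1/(g + 956120) = 1/(-143340 + 956120) = 1/812780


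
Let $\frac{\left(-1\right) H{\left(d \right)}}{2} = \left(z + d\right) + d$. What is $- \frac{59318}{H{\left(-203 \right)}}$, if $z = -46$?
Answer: $- \frac{29659}{452} \approx -65.617$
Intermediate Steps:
$H{\left(d \right)} = 92 - 4 d$ ($H{\left(d \right)} = - 2 \left(\left(-46 + d\right) + d\right) = - 2 \left(-46 + 2 d\right) = 92 - 4 d$)
$- \frac{59318}{H{\left(-203 \right)}} = - \frac{59318}{92 - -812} = - \frac{59318}{92 + 812} = - \frac{59318}{904} = \left(-59318\right) \frac{1}{904} = - \frac{29659}{452}$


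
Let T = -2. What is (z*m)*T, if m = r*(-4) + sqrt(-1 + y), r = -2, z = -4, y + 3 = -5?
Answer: 64 + 24*I ≈ 64.0 + 24.0*I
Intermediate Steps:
y = -8 (y = -3 - 5 = -8)
m = 8 + 3*I (m = -2*(-4) + sqrt(-1 - 8) = 8 + sqrt(-9) = 8 + 3*I ≈ 8.0 + 3.0*I)
(z*m)*T = -4*(8 + 3*I)*(-2) = (-32 - 12*I)*(-2) = 64 + 24*I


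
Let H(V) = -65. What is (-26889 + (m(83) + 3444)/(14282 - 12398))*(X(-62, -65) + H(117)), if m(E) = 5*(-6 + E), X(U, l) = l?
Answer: 3292578055/942 ≈ 3.4953e+6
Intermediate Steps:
m(E) = -30 + 5*E
(-26889 + (m(83) + 3444)/(14282 - 12398))*(X(-62, -65) + H(117)) = (-26889 + ((-30 + 5*83) + 3444)/(14282 - 12398))*(-65 - 65) = (-26889 + ((-30 + 415) + 3444)/1884)*(-130) = (-26889 + (385 + 3444)*(1/1884))*(-130) = (-26889 + 3829*(1/1884))*(-130) = (-26889 + 3829/1884)*(-130) = -50655047/1884*(-130) = 3292578055/942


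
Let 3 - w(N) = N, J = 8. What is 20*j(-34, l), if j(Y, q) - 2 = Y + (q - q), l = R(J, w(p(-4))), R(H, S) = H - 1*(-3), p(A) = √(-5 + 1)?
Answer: -640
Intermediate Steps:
p(A) = 2*I (p(A) = √(-4) = 2*I)
w(N) = 3 - N
R(H, S) = 3 + H (R(H, S) = H + 3 = 3 + H)
l = 11 (l = 3 + 8 = 11)
j(Y, q) = 2 + Y (j(Y, q) = 2 + (Y + (q - q)) = 2 + (Y + 0) = 2 + Y)
20*j(-34, l) = 20*(2 - 34) = 20*(-32) = -640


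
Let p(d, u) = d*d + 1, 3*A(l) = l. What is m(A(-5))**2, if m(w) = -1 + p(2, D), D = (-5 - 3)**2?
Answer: 16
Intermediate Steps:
D = 64 (D = (-8)**2 = 64)
A(l) = l/3
p(d, u) = 1 + d**2 (p(d, u) = d**2 + 1 = 1 + d**2)
m(w) = 4 (m(w) = -1 + (1 + 2**2) = -1 + (1 + 4) = -1 + 5 = 4)
m(A(-5))**2 = 4**2 = 16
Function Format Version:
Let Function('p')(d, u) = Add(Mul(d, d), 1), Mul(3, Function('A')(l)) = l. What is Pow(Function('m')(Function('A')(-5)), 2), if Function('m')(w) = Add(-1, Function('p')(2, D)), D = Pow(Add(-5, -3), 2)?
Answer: 16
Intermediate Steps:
D = 64 (D = Pow(-8, 2) = 64)
Function('A')(l) = Mul(Rational(1, 3), l)
Function('p')(d, u) = Add(1, Pow(d, 2)) (Function('p')(d, u) = Add(Pow(d, 2), 1) = Add(1, Pow(d, 2)))
Function('m')(w) = 4 (Function('m')(w) = Add(-1, Add(1, Pow(2, 2))) = Add(-1, Add(1, 4)) = Add(-1, 5) = 4)
Pow(Function('m')(Function('A')(-5)), 2) = Pow(4, 2) = 16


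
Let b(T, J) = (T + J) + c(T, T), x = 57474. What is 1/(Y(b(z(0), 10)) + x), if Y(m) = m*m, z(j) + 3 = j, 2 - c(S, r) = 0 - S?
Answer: 1/57510 ≈ 1.7388e-5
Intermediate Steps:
c(S, r) = 2 + S (c(S, r) = 2 - (0 - S) = 2 - (-1)*S = 2 + S)
z(j) = -3 + j
b(T, J) = 2 + J + 2*T (b(T, J) = (T + J) + (2 + T) = (J + T) + (2 + T) = 2 + J + 2*T)
Y(m) = m²
1/(Y(b(z(0), 10)) + x) = 1/((2 + 10 + 2*(-3 + 0))² + 57474) = 1/((2 + 10 + 2*(-3))² + 57474) = 1/((2 + 10 - 6)² + 57474) = 1/(6² + 57474) = 1/(36 + 57474) = 1/57510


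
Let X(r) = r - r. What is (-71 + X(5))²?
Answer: 5041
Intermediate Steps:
X(r) = 0
(-71 + X(5))² = (-71 + 0)² = (-71)² = 5041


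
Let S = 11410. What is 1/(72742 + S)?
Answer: 1/84152 ≈ 1.1883e-5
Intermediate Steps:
1/(72742 + S) = 1/(72742 + 11410) = 1/84152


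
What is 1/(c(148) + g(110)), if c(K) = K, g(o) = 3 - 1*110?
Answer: 1/41 ≈ 0.024390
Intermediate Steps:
g(o) = -107 (g(o) = 3 - 110 = -107)
1/(c(148) + g(110)) = 1/(148 - 107) = 1/41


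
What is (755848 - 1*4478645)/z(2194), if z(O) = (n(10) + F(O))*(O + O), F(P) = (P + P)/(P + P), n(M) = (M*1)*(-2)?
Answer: 3722797/83372 ≈ 44.653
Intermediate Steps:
n(M) = -2*M (n(M) = M*(-2) = -2*M)
F(P) = 1 (F(P) = (2*P)/((2*P)) = (2*P)*(1/(2*P)) = 1)
z(O) = -38*O (z(O) = (-2*10 + 1)*(O + O) = (-20 + 1)*(2*O) = -38*O)
(755848 - 1*4478645)/z(2194) = (755848 - 1*4478645)/((-38*2194)) = (755848 - 4478645)/(-83372) = -3722797*(-1/83372) = 3722797/83372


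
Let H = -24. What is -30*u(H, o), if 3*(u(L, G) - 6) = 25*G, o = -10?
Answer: 2320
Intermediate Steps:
u(L, G) = 6 + 25*G/3 (u(L, G) = 6 + (25*G)/3 = 6 + 25*G/3)
-30*u(H, o) = -30*(6 + (25/3)*(-10)) = -30*(6 - 250/3) = -30*(-232/3) = 2320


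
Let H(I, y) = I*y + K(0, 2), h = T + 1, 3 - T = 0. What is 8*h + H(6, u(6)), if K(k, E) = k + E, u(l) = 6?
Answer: 70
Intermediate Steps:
T = 3 (T = 3 - 1*0 = 3 + 0 = 3)
K(k, E) = E + k
h = 4 (h = 3 + 1 = 4)
H(I, y) = 2 + I*y (H(I, y) = I*y + (2 + 0) = I*y + 2 = 2 + I*y)
8*h + H(6, u(6)) = 8*4 + (2 + 6*6) = 32 + (2 + 36) = 32 + 38 = 70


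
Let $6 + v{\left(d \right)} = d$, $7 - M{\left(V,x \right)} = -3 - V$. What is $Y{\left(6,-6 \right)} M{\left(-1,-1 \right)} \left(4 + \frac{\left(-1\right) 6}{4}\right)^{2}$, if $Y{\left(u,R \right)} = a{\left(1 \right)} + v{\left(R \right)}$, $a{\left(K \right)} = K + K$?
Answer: $- \frac{1125}{2} \approx -562.5$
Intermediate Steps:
$a{\left(K \right)} = 2 K$
$M{\left(V,x \right)} = 10 + V$ ($M{\left(V,x \right)} = 7 - \left(-3 - V\right) = 7 + \left(3 + V\right) = 10 + V$)
$v{\left(d \right)} = -6 + d$
$Y{\left(u,R \right)} = -4 + R$ ($Y{\left(u,R \right)} = 2 \cdot 1 + \left(-6 + R\right) = 2 + \left(-6 + R\right) = -4 + R$)
$Y{\left(6,-6 \right)} M{\left(-1,-1 \right)} \left(4 + \frac{\left(-1\right) 6}{4}\right)^{2} = \left(-4 - 6\right) \left(10 - 1\right) \left(4 + \frac{\left(-1\right) 6}{4}\right)^{2} = \left(-10\right) 9 \left(4 - \frac{3}{2}\right)^{2} = - 90 \left(4 - \frac{3}{2}\right)^{2} = - 90 \left(\frac{5}{2}\right)^{2} = \left(-90\right) \frac{25}{4} = - \frac{1125}{2}$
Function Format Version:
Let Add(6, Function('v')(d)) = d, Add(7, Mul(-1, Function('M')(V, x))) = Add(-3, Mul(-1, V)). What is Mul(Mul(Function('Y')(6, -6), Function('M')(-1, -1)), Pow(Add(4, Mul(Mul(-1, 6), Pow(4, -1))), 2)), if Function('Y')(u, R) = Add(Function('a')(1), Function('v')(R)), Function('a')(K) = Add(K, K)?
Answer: Rational(-1125, 2) ≈ -562.50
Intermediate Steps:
Function('a')(K) = Mul(2, K)
Function('M')(V, x) = Add(10, V) (Function('M')(V, x) = Add(7, Mul(-1, Add(-3, Mul(-1, V)))) = Add(7, Add(3, V)) = Add(10, V))
Function('v')(d) = Add(-6, d)
Function('Y')(u, R) = Add(-4, R) (Function('Y')(u, R) = Add(Mul(2, 1), Add(-6, R)) = Add(2, Add(-6, R)) = Add(-4, R))
Mul(Mul(Function('Y')(6, -6), Function('M')(-1, -1)), Pow(Add(4, Mul(Mul(-1, 6), Pow(4, -1))), 2)) = Mul(Mul(Add(-4, -6), Add(10, -1)), Pow(Add(4, Mul(Mul(-1, 6), Pow(4, -1))), 2)) = Mul(Mul(-10, 9), Pow(Add(4, Mul(-6, Rational(1, 4))), 2)) = Mul(-90, Pow(Add(4, Rational(-3, 2)), 2)) = Mul(-90, Pow(Rational(5, 2), 2)) = Mul(-90, Rational(25, 4)) = Rational(-1125, 2)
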